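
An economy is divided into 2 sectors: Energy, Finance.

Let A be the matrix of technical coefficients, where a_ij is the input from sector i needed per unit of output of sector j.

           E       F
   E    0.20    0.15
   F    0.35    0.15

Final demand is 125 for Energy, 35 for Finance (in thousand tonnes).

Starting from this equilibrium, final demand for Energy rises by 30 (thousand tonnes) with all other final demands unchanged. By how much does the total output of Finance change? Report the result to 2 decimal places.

I − A =
  [   0.80    -0.15]
  [  -0.35     0.85]
det(I−A) = (0.80)(0.85) − (-0.15)(-0.35) = 0.6275
adj(I−A) = [[0.85, 0.15], [0.35, 0.80]]
(I − A)⁻¹ = adj(I−A) / det(I−A) ≈
  [   1.3546     0.2390]
  [   0.5578     1.2749]
Δx = (I − A)⁻¹ Δd with Δd having +30 in the Energy component and 0 elsewhere.
So Δx_F = L_FE · (+30), where L_FE = adj(I−A)_FE / det(I−A) = 0.35 / 0.6275.
Δx_F = 0.35 × (+30) / 0.6275 = 10.50 / 0.6275 ≈ 16.73.

Δx_F = 16.73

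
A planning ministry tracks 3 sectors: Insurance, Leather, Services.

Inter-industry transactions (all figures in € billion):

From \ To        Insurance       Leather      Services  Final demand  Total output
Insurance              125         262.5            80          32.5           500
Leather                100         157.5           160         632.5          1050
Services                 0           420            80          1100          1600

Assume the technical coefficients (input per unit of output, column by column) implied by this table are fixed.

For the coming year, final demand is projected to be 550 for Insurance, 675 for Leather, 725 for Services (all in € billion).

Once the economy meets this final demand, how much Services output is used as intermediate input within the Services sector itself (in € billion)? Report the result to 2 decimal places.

z_33 = 64.15

Technical coefficients a_ij = z_ij / X_j:
  a_11 = 125/500 = 0.25, a_21 = 100/500 = 0.20, a_31 = 0/500 = 0.00
  a_12 = 262.5/1050 = 0.25, a_22 = 157.5/1050 = 0.15, a_32 = 420/1050 = 0.40
  a_13 = 80/1600 = 0.05, a_23 = 160/1600 = 0.10, a_33 = 80/1600 = 0.05
I − A =
  [   0.75    -0.25    -0.05]
  [  -0.20     0.85    -0.10]
  [   0.00    -0.40     0.95]
Cofactors of I−A, C_ij = (−1)^(i+j)·(minor ij) (rows/columns in the sector order above):
  C_11 = (0.85)(0.95) − (-0.10)(-0.40) = 0.7675
  C_12 = −[(-0.20)(0.95) − (-0.10)(0.00)] = 0.1900
  C_13 = (-0.20)(-0.40) − (0.85)(0.00) = 0.0800
  C_21 = −[(-0.25)(0.95) − (-0.05)(-0.40)] = 0.2575
  C_22 = (0.75)(0.95) − (-0.05)(0.00) = 0.7125
  C_23 = −[(0.75)(-0.40) − (-0.25)(0.00)] = 0.3000
  C_31 = (-0.25)(-0.10) − (-0.05)(0.85) = 0.0675
  C_32 = −[(0.75)(-0.10) − (-0.05)(-0.20)] = 0.0850
  C_33 = (0.75)(0.85) − (-0.25)(-0.20) = 0.5875
det(I−A) = Σ_j (I−A)_1j·C_1j = (0.75)(0.7675) + (-0.25)(0.1900) + (-0.05)(0.0800) = 0.524125
adj(I−A) = Cᵀ =
  [ 0.7675   0.2575   0.0675]
  [ 0.1900   0.7125   0.0850]
  [ 0.0800   0.3000   0.5875]
(I − A)⁻¹ = adj(I−A) / det(I−A) ≈
  [   1.4643     0.4913     0.1288]
  [   0.3625     1.3594     0.1622]
  [   0.1526     0.5724     1.1209]
First solve x = (I − A)⁻¹ d = adj(I−A)·d / det(I−A); in particular x_3 = (0.0800·550 + 0.3000·675 + 0.5875·725) / 0.524125 = 672.4375 / 0.524125 ≈ 1282.9716.
Intermediate flow from 3 to 3: z_33 = a_33 · x_3 = 0.05 × 672.4375 / 0.524125 = 33.621875 / 0.524125 ≈ 64.15.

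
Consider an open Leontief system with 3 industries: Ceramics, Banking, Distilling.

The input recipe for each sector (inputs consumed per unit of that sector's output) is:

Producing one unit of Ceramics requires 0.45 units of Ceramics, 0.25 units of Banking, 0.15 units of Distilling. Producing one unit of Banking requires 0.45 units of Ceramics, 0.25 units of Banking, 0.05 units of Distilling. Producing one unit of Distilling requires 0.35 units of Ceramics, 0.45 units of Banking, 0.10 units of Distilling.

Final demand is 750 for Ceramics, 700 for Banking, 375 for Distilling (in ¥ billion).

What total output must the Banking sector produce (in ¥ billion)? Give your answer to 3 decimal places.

x_B = 3568.120

I − A =
  [   0.55    -0.45    -0.35]
  [  -0.25     0.75    -0.45]
  [  -0.15    -0.05     0.90]
Cofactors of I−A, C_ij = (−1)^(i+j)·(minor ij) (rows/columns in the sector order above):
  C_11 = (0.75)(0.90) − (-0.45)(-0.05) = 0.6525
  C_12 = −[(-0.25)(0.90) − (-0.45)(-0.15)] = 0.2925
  C_13 = (-0.25)(-0.05) − (0.75)(-0.15) = 0.1250
  C_21 = −[(-0.45)(0.90) − (-0.35)(-0.05)] = 0.4225
  C_22 = (0.55)(0.90) − (-0.35)(-0.15) = 0.4425
  C_23 = −[(0.55)(-0.05) − (-0.45)(-0.15)] = 0.0950
  C_31 = (-0.45)(-0.45) − (-0.35)(0.75) = 0.4650
  C_32 = −[(0.55)(-0.45) − (-0.35)(-0.25)] = 0.3350
  C_33 = (0.55)(0.75) − (-0.45)(-0.25) = 0.3000
det(I−A) = Σ_j (I−A)_1j·C_1j = (0.55)(0.6525) + (-0.45)(0.2925) + (-0.35)(0.1250) = 0.1835
adj(I−A) = Cᵀ =
  [ 0.6525   0.4225   0.4650]
  [ 0.2925   0.4425   0.3350]
  [ 0.1250   0.0950   0.3000]
(I − A)⁻¹ = adj(I−A) / det(I−A) ≈
  [   3.5559     2.3025     2.5341]
  [   1.5940     2.4114     1.8256]
  [   0.6812     0.5177     1.6349]
x = (I − A)⁻¹ d = adj(I−A)·d / det(I−A), with det(I−A) = 0.1835:
  x_C = (0.6525·750 + 0.4225·700 + 0.4650·375) / 0.1835 = 959.50 / 0.1835 ≈ 5228.883
  x_B = (0.2925·750 + 0.4425·700 + 0.3350·375) / 0.1835 = 654.75 / 0.1835 ≈ 3568.120
  x_D = (0.1250·750 + 0.0950·700 + 0.3000·375) / 0.1835 = 272.75 / 0.1835 ≈ 1486.376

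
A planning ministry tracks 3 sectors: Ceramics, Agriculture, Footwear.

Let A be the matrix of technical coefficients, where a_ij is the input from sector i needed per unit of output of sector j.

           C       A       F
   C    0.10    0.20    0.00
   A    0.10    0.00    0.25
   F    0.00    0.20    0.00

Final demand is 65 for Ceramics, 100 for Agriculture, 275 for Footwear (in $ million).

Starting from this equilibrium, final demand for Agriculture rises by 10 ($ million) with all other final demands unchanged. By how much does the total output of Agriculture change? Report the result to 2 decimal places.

Δx_A = 10.78

I − A =
  [   0.90    -0.20     0.00]
  [  -0.10     1.00    -0.25]
  [   0.00    -0.20     1.00]
Cofactors of I−A, C_ij = (−1)^(i+j)·(minor ij) (rows/columns in the sector order above):
  C_11 = (1.00)(1.00) − (-0.25)(-0.20) = 0.9500
  C_12 = −[(-0.10)(1.00) − (-0.25)(0.00)] = 0.1000
  C_13 = (-0.10)(-0.20) − (1.00)(0.00) = 0.0200
  C_21 = −[(-0.20)(1.00) − (0.00)(-0.20)] = 0.2000
  C_22 = (0.90)(1.00) − (0.00)(0.00) = 0.9000
  C_23 = −[(0.90)(-0.20) − (-0.20)(0.00)] = 0.1800
  C_31 = (-0.20)(-0.25) − (0.00)(1.00) = 0.0500
  C_32 = −[(0.90)(-0.25) − (0.00)(-0.10)] = 0.2250
  C_33 = (0.90)(1.00) − (-0.20)(-0.10) = 0.8800
det(I−A) = Σ_j (I−A)_1j·C_1j = (0.90)(0.9500) + (-0.20)(0.1000) + (0.00)(0.0200) = 0.8350
adj(I−A) = Cᵀ =
  [ 0.9500   0.2000   0.0500]
  [ 0.1000   0.9000   0.2250]
  [ 0.0200   0.1800   0.8800]
(I − A)⁻¹ = adj(I−A) / det(I−A) ≈
  [   1.1377     0.2395     0.0599]
  [   0.1198     1.0778     0.2695]
  [   0.0240     0.2156     1.0539]
Δx = (I − A)⁻¹ Δd with Δd having +10 in the Agriculture component and 0 elsewhere.
So Δx_A = L_AA · (+10), where L_AA = adj(I−A)_AA / det(I−A) = 0.9000 / 0.8350.
Δx_A = 0.9000 × (+10) / 0.8350 = 9.00 / 0.8350 ≈ 10.78.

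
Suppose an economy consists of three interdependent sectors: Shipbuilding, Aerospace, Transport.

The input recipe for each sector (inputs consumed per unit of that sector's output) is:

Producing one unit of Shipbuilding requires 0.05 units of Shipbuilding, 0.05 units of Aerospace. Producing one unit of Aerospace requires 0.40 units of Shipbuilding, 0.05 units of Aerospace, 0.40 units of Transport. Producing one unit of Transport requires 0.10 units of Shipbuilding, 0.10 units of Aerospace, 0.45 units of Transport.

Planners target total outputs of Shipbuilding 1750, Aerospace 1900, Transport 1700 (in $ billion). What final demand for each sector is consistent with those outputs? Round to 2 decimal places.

d_1 = 732.50, d_2 = 1547.50, d_3 = 175.00

I − A =
  [   0.95    -0.40    -0.10]
  [  -0.05     0.95    -0.10]
  [   0.00    -0.40     0.55]
d = (I − A) x:
  d_1 = (+0.95)·1750 + (-0.40)·1900 + (-0.10)·1700 = 732.50
  d_2 = (-0.05)·1750 + (+0.95)·1900 + (-0.10)·1700 = 1547.50
  d_3 = (+0.00)·1750 + (-0.40)·1900 + (+0.55)·1700 = 175.00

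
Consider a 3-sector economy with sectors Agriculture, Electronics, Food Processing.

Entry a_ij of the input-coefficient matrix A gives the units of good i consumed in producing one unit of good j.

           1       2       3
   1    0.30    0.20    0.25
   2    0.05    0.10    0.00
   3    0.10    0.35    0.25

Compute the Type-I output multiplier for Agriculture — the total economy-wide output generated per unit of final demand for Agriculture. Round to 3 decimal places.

m_1 = 1.872

I − A =
  [   0.70    -0.20    -0.25]
  [  -0.05     0.90     0.00]
  [  -0.10    -0.35     0.75]
Cofactors of I−A, C_ij = (−1)^(i+j)·(minor ij) (rows/columns in the sector order above):
  C_11 = (0.90)(0.75) − (0.00)(-0.35) = 0.6750
  C_12 = −[(-0.05)(0.75) − (0.00)(-0.10)] = 0.0375
  C_13 = (-0.05)(-0.35) − (0.90)(-0.10) = 0.1075
  C_21 = −[(-0.20)(0.75) − (-0.25)(-0.35)] = 0.2375
  C_22 = (0.70)(0.75) − (-0.25)(-0.10) = 0.5000
  C_23 = −[(0.70)(-0.35) − (-0.20)(-0.10)] = 0.2650
  C_31 = (-0.20)(0.00) − (-0.25)(0.90) = 0.2250
  C_32 = −[(0.70)(0.00) − (-0.25)(-0.05)] = 0.0125
  C_33 = (0.70)(0.90) − (-0.20)(-0.05) = 0.6200
det(I−A) = Σ_j (I−A)_1j·C_1j = (0.70)(0.6750) + (-0.20)(0.0375) + (-0.25)(0.1075) = 0.438125
adj(I−A) = Cᵀ =
  [ 0.6750   0.2375   0.2250]
  [ 0.0375   0.5000   0.0125]
  [ 0.1075   0.2650   0.6200]
(I − A)⁻¹ = adj(I−A) / det(I−A) ≈
  [   1.5407     0.5421     0.5136]
  [   0.0856     1.1412     0.0285]
  [   0.2454     0.6049     1.4151]
The output multiplier for sector j is the column-j sum of the Leontief inverse (I − A)⁻¹ = adj(I−A) / det(I−A).
Column 1 of adj(I−A): (0.6750, 0.0375, 0.1075); det(I−A) = 0.438125.
m_1 = (0.6750 + 0.0375 + 0.1075) / 0.438125 = 0.82 / 0.438125 ≈ 1.872.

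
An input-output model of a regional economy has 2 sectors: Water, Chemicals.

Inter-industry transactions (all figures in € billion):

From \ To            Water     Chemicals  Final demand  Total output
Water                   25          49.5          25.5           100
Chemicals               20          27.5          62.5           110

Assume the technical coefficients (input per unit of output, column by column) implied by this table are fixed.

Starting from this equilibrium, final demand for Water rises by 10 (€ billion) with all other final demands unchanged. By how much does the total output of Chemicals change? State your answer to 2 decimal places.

Technical coefficients a_ij = z_ij / X_j:
  a_11 = 25/100 = 0.25, a_21 = 20/100 = 0.20
  a_12 = 49.5/110 = 0.45, a_22 = 27.5/110 = 0.25
I − A =
  [   0.75    -0.45]
  [  -0.20     0.75]
det(I−A) = (0.75)(0.75) − (-0.45)(-0.20) = 0.4725
adj(I−A) = [[0.75, 0.45], [0.20, 0.75]]
(I − A)⁻¹ = adj(I−A) / det(I−A) ≈
  [   1.5873     0.9524]
  [   0.4233     1.5873]
Δx = (I − A)⁻¹ Δd with Δd having +10 in the Water component and 0 elsewhere.
So Δx_2 = L_21 · (+10), where L_21 = adj(I−A)_21 / det(I−A) = 0.20 / 0.4725.
Δx_2 = 0.20 × (+10) / 0.4725 = 2.00 / 0.4725 ≈ 4.23.

Δx_2 = 4.23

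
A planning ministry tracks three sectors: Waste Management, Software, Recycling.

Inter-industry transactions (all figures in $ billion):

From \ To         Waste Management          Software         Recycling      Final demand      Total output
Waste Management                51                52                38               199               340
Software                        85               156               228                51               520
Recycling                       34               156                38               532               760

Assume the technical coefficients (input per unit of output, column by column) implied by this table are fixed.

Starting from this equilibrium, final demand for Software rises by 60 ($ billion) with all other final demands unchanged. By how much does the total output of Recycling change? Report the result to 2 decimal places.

Technical coefficients a_ij = z_ij / X_j:
  a_WW = 51/340 = 0.15, a_SW = 85/340 = 0.25, a_RW = 34/340 = 0.10
  a_WS = 52/520 = 0.10, a_SS = 156/520 = 0.30, a_RS = 156/520 = 0.30
  a_WR = 38/760 = 0.05, a_SR = 228/760 = 0.30, a_RR = 38/760 = 0.05
I − A =
  [   0.85    -0.10    -0.05]
  [  -0.25     0.70    -0.30]
  [  -0.10    -0.30     0.95]
Cofactors of I−A, C_ij = (−1)^(i+j)·(minor ij) (rows/columns in the sector order above):
  C_11 = (0.70)(0.95) − (-0.30)(-0.30) = 0.5750
  C_12 = −[(-0.25)(0.95) − (-0.30)(-0.10)] = 0.2675
  C_13 = (-0.25)(-0.30) − (0.70)(-0.10) = 0.1450
  C_21 = −[(-0.10)(0.95) − (-0.05)(-0.30)] = 0.1100
  C_22 = (0.85)(0.95) − (-0.05)(-0.10) = 0.8025
  C_23 = −[(0.85)(-0.30) − (-0.10)(-0.10)] = 0.2650
  C_31 = (-0.10)(-0.30) − (-0.05)(0.70) = 0.0650
  C_32 = −[(0.85)(-0.30) − (-0.05)(-0.25)] = 0.2675
  C_33 = (0.85)(0.70) − (-0.10)(-0.25) = 0.5700
det(I−A) = Σ_j (I−A)_1j·C_1j = (0.85)(0.5750) + (-0.10)(0.2675) + (-0.05)(0.1450) = 0.45475
adj(I−A) = Cᵀ =
  [ 0.5750   0.1100   0.0650]
  [ 0.2675   0.8025   0.2675]
  [ 0.1450   0.2650   0.5700]
(I − A)⁻¹ = adj(I−A) / det(I−A) ≈
  [   1.2644     0.2419     0.1429]
  [   0.5882     1.7647     0.5882]
  [   0.3189     0.5827     1.2534]
Δx = (I − A)⁻¹ Δd with Δd having +60 in the Software component and 0 elsewhere.
So Δx_R = L_RS · (+60), where L_RS = adj(I−A)_RS / det(I−A) = 0.2650 / 0.45475.
Δx_R = 0.2650 × (+60) / 0.45475 = 15.90 / 0.45475 ≈ 34.96.

Δx_R = 34.96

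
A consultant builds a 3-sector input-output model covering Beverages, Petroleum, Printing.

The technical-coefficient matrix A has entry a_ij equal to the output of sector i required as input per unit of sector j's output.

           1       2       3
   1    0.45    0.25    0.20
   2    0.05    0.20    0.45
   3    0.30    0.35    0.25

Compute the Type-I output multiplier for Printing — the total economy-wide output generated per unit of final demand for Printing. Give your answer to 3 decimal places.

m_3 = 6.437

I − A =
  [   0.55    -0.25    -0.20]
  [  -0.05     0.80    -0.45]
  [  -0.30    -0.35     0.75]
Cofactors of I−A, C_ij = (−1)^(i+j)·(minor ij) (rows/columns in the sector order above):
  C_11 = (0.80)(0.75) − (-0.45)(-0.35) = 0.4425
  C_12 = −[(-0.05)(0.75) − (-0.45)(-0.30)] = 0.1725
  C_13 = (-0.05)(-0.35) − (0.80)(-0.30) = 0.2575
  C_21 = −[(-0.25)(0.75) − (-0.20)(-0.35)] = 0.2575
  C_22 = (0.55)(0.75) − (-0.20)(-0.30) = 0.3525
  C_23 = −[(0.55)(-0.35) − (-0.25)(-0.30)] = 0.2675
  C_31 = (-0.25)(-0.45) − (-0.20)(0.80) = 0.2725
  C_32 = −[(0.55)(-0.45) − (-0.20)(-0.05)] = 0.2575
  C_33 = (0.55)(0.80) − (-0.25)(-0.05) = 0.4275
det(I−A) = Σ_j (I−A)_1j·C_1j = (0.55)(0.4425) + (-0.25)(0.1725) + (-0.20)(0.2575) = 0.14875
adj(I−A) = Cᵀ =
  [ 0.4425   0.2575   0.2725]
  [ 0.1725   0.3525   0.2575]
  [ 0.2575   0.2675   0.4275]
(I − A)⁻¹ = adj(I−A) / det(I−A) ≈
  [   2.9748     1.7311     1.8319]
  [   1.1597     2.3697     1.7311]
  [   1.7311     1.7983     2.8739]
The output multiplier for sector j is the column-j sum of the Leontief inverse (I − A)⁻¹ = adj(I−A) / det(I−A).
Column 3 of adj(I−A): (0.2725, 0.2575, 0.4275); det(I−A) = 0.14875.
m_3 = (0.2725 + 0.2575 + 0.4275) / 0.14875 = 0.9575 / 0.14875 ≈ 6.437.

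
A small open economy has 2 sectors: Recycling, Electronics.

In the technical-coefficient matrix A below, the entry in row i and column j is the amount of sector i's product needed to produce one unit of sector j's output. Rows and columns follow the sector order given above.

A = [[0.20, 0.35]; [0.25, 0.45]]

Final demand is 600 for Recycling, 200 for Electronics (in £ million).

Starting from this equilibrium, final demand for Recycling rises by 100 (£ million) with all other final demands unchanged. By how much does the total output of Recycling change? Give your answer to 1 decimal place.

I − A =
  [   0.80    -0.35]
  [  -0.25     0.55]
det(I−A) = (0.80)(0.55) − (-0.35)(-0.25) = 0.3525
adj(I−A) = [[0.55, 0.35], [0.25, 0.80]]
(I − A)⁻¹ = adj(I−A) / det(I−A) ≈
  [   1.5603     0.9929]
  [   0.7092     2.2695]
Δx = (I − A)⁻¹ Δd with Δd having +100 in the Recycling component and 0 elsewhere.
So Δx_R = L_RR · (+100), where L_RR = adj(I−A)_RR / det(I−A) = 0.55 / 0.3525.
Δx_R = 0.55 × (+100) / 0.3525 = 55.00 / 0.3525 ≈ 156.0.

Δx_R = 156.0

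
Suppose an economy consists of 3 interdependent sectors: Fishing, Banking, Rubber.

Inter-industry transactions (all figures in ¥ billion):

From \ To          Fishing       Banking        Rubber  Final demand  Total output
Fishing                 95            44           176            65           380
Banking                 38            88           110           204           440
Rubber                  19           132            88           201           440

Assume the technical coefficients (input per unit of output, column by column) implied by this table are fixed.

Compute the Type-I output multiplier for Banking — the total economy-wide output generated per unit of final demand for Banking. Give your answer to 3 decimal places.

m_2 = 2.613

Technical coefficients a_ij = z_ij / X_j:
  a_11 = 95/380 = 0.25, a_21 = 38/380 = 0.10, a_31 = 19/380 = 0.05
  a_12 = 44/440 = 0.10, a_22 = 88/440 = 0.20, a_32 = 132/440 = 0.30
  a_13 = 176/440 = 0.40, a_23 = 110/440 = 0.25, a_33 = 88/440 = 0.20
I − A =
  [   0.75    -0.10    -0.40]
  [  -0.10     0.80    -0.25]
  [  -0.05    -0.30     0.80]
Cofactors of I−A, C_ij = (−1)^(i+j)·(minor ij) (rows/columns in the sector order above):
  C_11 = (0.80)(0.80) − (-0.25)(-0.30) = 0.5650
  C_12 = −[(-0.10)(0.80) − (-0.25)(-0.05)] = 0.0925
  C_13 = (-0.10)(-0.30) − (0.80)(-0.05) = 0.0700
  C_21 = −[(-0.10)(0.80) − (-0.40)(-0.30)] = 0.2000
  C_22 = (0.75)(0.80) − (-0.40)(-0.05) = 0.5800
  C_23 = −[(0.75)(-0.30) − (-0.10)(-0.05)] = 0.2300
  C_31 = (-0.10)(-0.25) − (-0.40)(0.80) = 0.3450
  C_32 = −[(0.75)(-0.25) − (-0.40)(-0.10)] = 0.2275
  C_33 = (0.75)(0.80) − (-0.10)(-0.10) = 0.5900
det(I−A) = Σ_j (I−A)_1j·C_1j = (0.75)(0.5650) + (-0.10)(0.0925) + (-0.40)(0.0700) = 0.3865
adj(I−A) = Cᵀ =
  [ 0.5650   0.2000   0.3450]
  [ 0.0925   0.5800   0.2275]
  [ 0.0700   0.2300   0.5900]
(I − A)⁻¹ = adj(I−A) / det(I−A) ≈
  [   1.4618     0.5175     0.8926]
  [   0.2393     1.5006     0.5886]
  [   0.1811     0.5951     1.5265]
The output multiplier for sector j is the column-j sum of the Leontief inverse (I − A)⁻¹ = adj(I−A) / det(I−A).
Column 2 of adj(I−A): (0.2000, 0.5800, 0.2300); det(I−A) = 0.3865.
m_2 = (0.2000 + 0.5800 + 0.2300) / 0.3865 = 1.01 / 0.3865 ≈ 2.613.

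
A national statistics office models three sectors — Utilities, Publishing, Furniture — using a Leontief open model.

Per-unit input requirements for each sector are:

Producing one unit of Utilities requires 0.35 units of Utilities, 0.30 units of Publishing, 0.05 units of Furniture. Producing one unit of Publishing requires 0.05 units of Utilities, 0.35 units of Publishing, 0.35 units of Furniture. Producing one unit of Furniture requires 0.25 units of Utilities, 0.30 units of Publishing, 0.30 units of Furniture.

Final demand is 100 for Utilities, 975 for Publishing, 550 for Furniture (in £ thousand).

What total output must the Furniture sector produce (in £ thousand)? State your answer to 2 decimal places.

x_3 = 2540.89

I − A =
  [   0.65    -0.05    -0.25]
  [  -0.30     0.65    -0.30]
  [  -0.05    -0.35     0.70]
Cofactors of I−A, C_ij = (−1)^(i+j)·(minor ij) (rows/columns in the sector order above):
  C_11 = (0.65)(0.70) − (-0.30)(-0.35) = 0.3500
  C_12 = −[(-0.30)(0.70) − (-0.30)(-0.05)] = 0.2250
  C_13 = (-0.30)(-0.35) − (0.65)(-0.05) = 0.1375
  C_21 = −[(-0.05)(0.70) − (-0.25)(-0.35)] = 0.1225
  C_22 = (0.65)(0.70) − (-0.25)(-0.05) = 0.4425
  C_23 = −[(0.65)(-0.35) − (-0.05)(-0.05)] = 0.2300
  C_31 = (-0.05)(-0.30) − (-0.25)(0.65) = 0.1775
  C_32 = −[(0.65)(-0.30) − (-0.25)(-0.30)] = 0.2700
  C_33 = (0.65)(0.65) − (-0.05)(-0.30) = 0.4075
det(I−A) = Σ_j (I−A)_1j·C_1j = (0.65)(0.3500) + (-0.05)(0.2250) + (-0.25)(0.1375) = 0.181875
adj(I−A) = Cᵀ =
  [ 0.3500   0.1225   0.1775]
  [ 0.2250   0.4425   0.2700]
  [ 0.1375   0.2300   0.4075]
(I − A)⁻¹ = adj(I−A) / det(I−A) ≈
  [   1.9244     0.6735     0.9759]
  [   1.2371     2.4330     1.4845]
  [   0.7560     1.2646     2.2405]
x = (I − A)⁻¹ d = adj(I−A)·d / det(I−A), with det(I−A) = 0.181875:
  x_1 = (0.3500·100 + 0.1225·975 + 0.1775·550) / 0.181875 = 252.0625 / 0.181875 ≈ 1385.91
  x_2 = (0.2250·100 + 0.4425·975 + 0.2700·550) / 0.181875 = 602.4375 / 0.181875 ≈ 3312.37
  x_3 = (0.1375·100 + 0.2300·975 + 0.4075·550) / 0.181875 = 462.125 / 0.181875 ≈ 2540.89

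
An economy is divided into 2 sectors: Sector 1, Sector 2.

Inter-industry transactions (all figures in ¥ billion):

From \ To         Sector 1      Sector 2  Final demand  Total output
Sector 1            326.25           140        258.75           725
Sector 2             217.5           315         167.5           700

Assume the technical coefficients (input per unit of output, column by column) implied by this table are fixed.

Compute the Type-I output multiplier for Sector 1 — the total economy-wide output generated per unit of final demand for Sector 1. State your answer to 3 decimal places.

Technical coefficients a_ij = z_ij / X_j:
  a_11 = 326.25/725 = 0.45, a_21 = 217.5/725 = 0.30
  a_12 = 140/700 = 0.20, a_22 = 315/700 = 0.45
I − A =
  [   0.55    -0.20]
  [  -0.30     0.55]
det(I−A) = (0.55)(0.55) − (-0.20)(-0.30) = 0.2425
adj(I−A) = [[0.55, 0.20], [0.30, 0.55]]
(I − A)⁻¹ = adj(I−A) / det(I−A) ≈
  [   2.2680     0.8247]
  [   1.2371     2.2680]
The output multiplier for sector j is the column-j sum of the Leontief inverse (I − A)⁻¹ = adj(I−A) / det(I−A).
Column 1 of adj(I−A): (0.55, 0.30); det(I−A) = 0.2425.
m_1 = (0.55 + 0.30) / 0.2425 = 0.85 / 0.2425 ≈ 3.505.

m_1 = 3.505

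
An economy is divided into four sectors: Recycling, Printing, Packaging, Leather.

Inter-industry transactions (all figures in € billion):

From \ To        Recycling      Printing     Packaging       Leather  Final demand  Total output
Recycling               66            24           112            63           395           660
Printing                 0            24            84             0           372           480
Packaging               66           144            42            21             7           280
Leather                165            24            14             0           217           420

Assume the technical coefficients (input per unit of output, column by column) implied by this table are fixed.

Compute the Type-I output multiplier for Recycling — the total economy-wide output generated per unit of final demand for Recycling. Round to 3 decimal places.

m_1 = 1.824

Technical coefficients a_ij = z_ij / X_j:
  a_11 = 66/660 = 0.10, a_21 = 0/660 = 0.00, a_31 = 66/660 = 0.10, a_41 = 165/660 = 0.25
  a_12 = 24/480 = 0.05, a_22 = 24/480 = 0.05, a_32 = 144/480 = 0.30, a_42 = 24/480 = 0.05
  a_13 = 112/280 = 0.40, a_23 = 84/280 = 0.30, a_33 = 42/280 = 0.15, a_43 = 14/280 = 0.05
  a_14 = 63/420 = 0.15, a_24 = 0/420 = 0.00, a_34 = 21/420 = 0.05, a_44 = 0/420 = 0.00
I − A =
  [   0.90    -0.05    -0.40    -0.15]
  [   0.00     0.95    -0.30     0.00]
  [  -0.10    -0.30     0.85    -0.05]
  [  -0.25    -0.05    -0.05     1.00]
Compute the cofactors C_ij = (−1)^(i+j)·(3×3 minor ij) of I−A; the adjugate is their transpose:
adj(I−A) = Cᵀ =
  [ 0.714375   0.172000   0.404375   0.127375]
  [ 0.033750   0.685125   0.258750   0.018000]
  [ 0.106875   0.267375   0.819375   0.057000]
  [ 0.185625   0.090625   0.155000   0.606250]
det(I−A) = Σ_j (I−A)_1j·C_1j = (0.90)(0.714375) + (-0.05)(0.033750) + (-0.40)(0.106875) + (-0.15)(0.185625) = 0.57065625
(I − A)⁻¹ = adj(I−A) / det(I−A) ≈
  [   1.2518     0.3014     0.7086     0.2232]
  [   0.0591     1.2006     0.4534     0.0315]
  [   0.1873     0.4685     1.4358     0.0999]
  [   0.3253     0.1588     0.2716     1.0624]
The output multiplier for sector j is the column-j sum of the Leontief inverse (I − A)⁻¹ = adj(I−A) / det(I−A).
Column 1 of adj(I−A): (0.714375, 0.033750, 0.106875, 0.185625); det(I−A) = 0.57065625.
m_1 = (0.714375 + 0.033750 + 0.106875 + 0.185625) / 0.57065625 = 1.040625 / 0.57065625 ≈ 1.824.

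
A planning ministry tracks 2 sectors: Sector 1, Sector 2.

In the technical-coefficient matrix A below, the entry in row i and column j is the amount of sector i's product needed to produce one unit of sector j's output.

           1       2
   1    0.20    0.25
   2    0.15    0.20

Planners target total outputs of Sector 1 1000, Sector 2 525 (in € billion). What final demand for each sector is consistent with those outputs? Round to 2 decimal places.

d_1 = 668.75, d_2 = 270.00

I − A =
  [   0.80    -0.25]
  [  -0.15     0.80]
d = (I − A) x:
  d_1 = (+0.80)·1000 + (-0.25)·525 = 668.75
  d_2 = (-0.15)·1000 + (+0.80)·525 = 270.00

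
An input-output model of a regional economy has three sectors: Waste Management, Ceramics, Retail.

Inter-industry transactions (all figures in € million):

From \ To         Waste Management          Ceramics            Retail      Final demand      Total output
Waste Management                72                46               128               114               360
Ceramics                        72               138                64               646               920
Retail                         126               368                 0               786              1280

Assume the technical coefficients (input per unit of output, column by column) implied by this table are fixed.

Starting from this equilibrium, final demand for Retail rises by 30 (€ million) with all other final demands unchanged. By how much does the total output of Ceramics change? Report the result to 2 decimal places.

Technical coefficients a_ij = z_ij / X_j:
  a_11 = 72/360 = 0.20, a_21 = 72/360 = 0.20, a_31 = 126/360 = 0.35
  a_12 = 46/920 = 0.05, a_22 = 138/920 = 0.15, a_32 = 368/920 = 0.40
  a_13 = 128/1280 = 0.10, a_23 = 64/1280 = 0.05, a_33 = 0/1280 = 0.00
I − A =
  [   0.80    -0.05    -0.10]
  [  -0.20     0.85    -0.05]
  [  -0.35    -0.40     1.00]
Cofactors of I−A, C_ij = (−1)^(i+j)·(minor ij) (rows/columns in the sector order above):
  C_11 = (0.85)(1.00) − (-0.05)(-0.40) = 0.8300
  C_12 = −[(-0.20)(1.00) − (-0.05)(-0.35)] = 0.2175
  C_13 = (-0.20)(-0.40) − (0.85)(-0.35) = 0.3775
  C_21 = −[(-0.05)(1.00) − (-0.10)(-0.40)] = 0.0900
  C_22 = (0.80)(1.00) − (-0.10)(-0.35) = 0.7650
  C_23 = −[(0.80)(-0.40) − (-0.05)(-0.35)] = 0.3375
  C_31 = (-0.05)(-0.05) − (-0.10)(0.85) = 0.0875
  C_32 = −[(0.80)(-0.05) − (-0.10)(-0.20)] = 0.0600
  C_33 = (0.80)(0.85) − (-0.05)(-0.20) = 0.6700
det(I−A) = Σ_j (I−A)_1j·C_1j = (0.80)(0.8300) + (-0.05)(0.2175) + (-0.10)(0.3775) = 0.615375
adj(I−A) = Cᵀ =
  [ 0.8300   0.0900   0.0875]
  [ 0.2175   0.7650   0.0600]
  [ 0.3775   0.3375   0.6700]
(I − A)⁻¹ = adj(I−A) / det(I−A) ≈
  [   1.3488     0.1463     0.1422]
  [   0.3534     1.2431     0.0975]
  [   0.6134     0.5484     1.0888]
Δx = (I − A)⁻¹ Δd with Δd having +30 in the Retail component and 0 elsewhere.
So Δx_2 = L_23 · (+30), where L_23 = adj(I−A)_23 / det(I−A) = 0.0600 / 0.615375.
Δx_2 = 0.0600 × (+30) / 0.615375 = 1.80 / 0.615375 ≈ 2.93.

Δx_2 = 2.93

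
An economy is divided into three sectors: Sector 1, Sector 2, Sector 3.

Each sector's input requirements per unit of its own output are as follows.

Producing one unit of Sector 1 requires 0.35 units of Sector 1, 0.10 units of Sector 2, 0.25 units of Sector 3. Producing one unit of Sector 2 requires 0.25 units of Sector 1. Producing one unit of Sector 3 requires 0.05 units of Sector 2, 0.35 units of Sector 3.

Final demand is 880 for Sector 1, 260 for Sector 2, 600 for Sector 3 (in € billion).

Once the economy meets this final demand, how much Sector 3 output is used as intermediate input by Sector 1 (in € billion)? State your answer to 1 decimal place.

z_31 = 385.6

I − A =
  [   0.65    -0.25     0.00]
  [  -0.10     1.00    -0.05]
  [  -0.25     0.00     0.65]
Cofactors of I−A, C_ij = (−1)^(i+j)·(minor ij) (rows/columns in the sector order above):
  C_11 = (1.00)(0.65) − (-0.05)(0.00) = 0.6500
  C_12 = −[(-0.10)(0.65) − (-0.05)(-0.25)] = 0.0775
  C_13 = (-0.10)(0.00) − (1.00)(-0.25) = 0.2500
  C_21 = −[(-0.25)(0.65) − (0.00)(0.00)] = 0.1625
  C_22 = (0.65)(0.65) − (0.00)(-0.25) = 0.4225
  C_23 = −[(0.65)(0.00) − (-0.25)(-0.25)] = 0.0625
  C_31 = (-0.25)(-0.05) − (0.00)(1.00) = 0.0125
  C_32 = −[(0.65)(-0.05) − (0.00)(-0.10)] = 0.0325
  C_33 = (0.65)(1.00) − (-0.25)(-0.10) = 0.6250
det(I−A) = Σ_j (I−A)_1j·C_1j = (0.65)(0.6500) + (-0.25)(0.0775) + (0.00)(0.2500) = 0.403125
adj(I−A) = Cᵀ =
  [ 0.6500   0.1625   0.0125]
  [ 0.0775   0.4225   0.0325]
  [ 0.2500   0.0625   0.6250]
(I − A)⁻¹ = adj(I−A) / det(I−A) ≈
  [   1.6124     0.4031     0.0310]
  [   0.1922     1.0481     0.0806]
  [   0.6202     0.1550     1.5504]
First solve x = (I − A)⁻¹ d = adj(I−A)·d / det(I−A); in particular x_1 = (0.6500·880 + 0.1625·260 + 0.0125·600) / 0.403125 = 621.75 / 0.403125 ≈ 1542.326.
Intermediate flow from 3 to 1: z_31 = a_31 · x_1 = 0.25 × 621.75 / 0.403125 = 155.4375 / 0.403125 ≈ 385.6.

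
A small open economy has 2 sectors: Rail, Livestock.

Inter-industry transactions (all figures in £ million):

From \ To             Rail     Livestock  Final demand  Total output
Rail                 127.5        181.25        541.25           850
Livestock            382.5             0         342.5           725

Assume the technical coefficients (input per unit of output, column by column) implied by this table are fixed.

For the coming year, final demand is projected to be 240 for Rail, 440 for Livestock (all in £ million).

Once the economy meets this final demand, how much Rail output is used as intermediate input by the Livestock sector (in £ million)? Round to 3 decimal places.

z_RL = 163.390

Technical coefficients a_ij = z_ij / X_j:
  a_RR = 127.5/850 = 0.15, a_LR = 382.5/850 = 0.45
  a_RL = 181.25/725 = 0.25, a_LL = 0/725 = 0.00
I − A =
  [   0.85    -0.25]
  [  -0.45     1.00]
det(I−A) = (0.85)(1.00) − (-0.25)(-0.45) = 0.7375
adj(I−A) = [[1.00, 0.25], [0.45, 0.85]]
(I − A)⁻¹ = adj(I−A) / det(I−A) ≈
  [   1.3559     0.3390]
  [   0.6102     1.1525]
First solve x = (I − A)⁻¹ d = adj(I−A)·d / det(I−A); in particular x_L = (0.45·240 + 0.85·440) / 0.7375 = 482.00 / 0.7375 ≈ 653.55932.
Intermediate flow from R to L: z_RL = a_RL · x_L = 0.25 × 482.00 / 0.7375 = 120.50 / 0.7375 ≈ 163.390.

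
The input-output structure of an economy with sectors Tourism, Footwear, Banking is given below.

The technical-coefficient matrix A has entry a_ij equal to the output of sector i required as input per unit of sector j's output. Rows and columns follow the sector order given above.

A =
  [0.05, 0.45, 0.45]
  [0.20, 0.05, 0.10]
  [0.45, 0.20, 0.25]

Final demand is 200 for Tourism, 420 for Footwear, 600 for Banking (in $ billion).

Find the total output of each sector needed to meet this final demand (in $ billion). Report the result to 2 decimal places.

I − A =
  [   0.95    -0.45    -0.45]
  [  -0.20     0.95    -0.10]
  [  -0.45    -0.20     0.75]
Cofactors of I−A, C_ij = (−1)^(i+j)·(minor ij) (rows/columns in the sector order above):
  C_11 = (0.95)(0.75) − (-0.10)(-0.20) = 0.6925
  C_12 = −[(-0.20)(0.75) − (-0.10)(-0.45)] = 0.1950
  C_13 = (-0.20)(-0.20) − (0.95)(-0.45) = 0.4675
  C_21 = −[(-0.45)(0.75) − (-0.45)(-0.20)] = 0.4275
  C_22 = (0.95)(0.75) − (-0.45)(-0.45) = 0.5100
  C_23 = −[(0.95)(-0.20) − (-0.45)(-0.45)] = 0.3925
  C_31 = (-0.45)(-0.10) − (-0.45)(0.95) = 0.4725
  C_32 = −[(0.95)(-0.10) − (-0.45)(-0.20)] = 0.1850
  C_33 = (0.95)(0.95) − (-0.45)(-0.20) = 0.8125
det(I−A) = Σ_j (I−A)_1j·C_1j = (0.95)(0.6925) + (-0.45)(0.1950) + (-0.45)(0.4675) = 0.35975
adj(I−A) = Cᵀ =
  [ 0.6925   0.4275   0.4725]
  [ 0.1950   0.5100   0.1850]
  [ 0.4675   0.3925   0.8125]
(I − A)⁻¹ = adj(I−A) / det(I−A) ≈
  [   1.9249     1.1883     1.3134]
  [   0.5420     1.4177     0.5142]
  [   1.2995     1.0910     2.2585]
x = (I − A)⁻¹ d = adj(I−A)·d / det(I−A), with det(I−A) = 0.35975:
  x_1 = (0.6925·200 + 0.4275·420 + 0.4725·600) / 0.35975 = 601.55 / 0.35975 ≈ 1672.13
  x_2 = (0.1950·200 + 0.5100·420 + 0.1850·600) / 0.35975 = 364.20 / 0.35975 ≈ 1012.37
  x_3 = (0.4675·200 + 0.3925·420 + 0.8125·600) / 0.35975 = 745.85 / 0.35975 ≈ 2073.25

x_1 = 1672.13, x_2 = 1012.37, x_3 = 2073.25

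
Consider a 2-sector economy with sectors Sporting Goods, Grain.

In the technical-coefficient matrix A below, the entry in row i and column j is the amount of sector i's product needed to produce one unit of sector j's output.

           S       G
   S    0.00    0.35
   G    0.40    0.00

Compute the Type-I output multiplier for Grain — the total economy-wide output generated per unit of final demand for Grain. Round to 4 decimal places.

m_G = 1.5698

I − A =
  [   1.00    -0.35]
  [  -0.40     1.00]
det(I−A) = (1.00)(1.00) − (-0.35)(-0.40) = 0.8600
adj(I−A) = [[1.00, 0.35], [0.40, 1.00]]
(I − A)⁻¹ = adj(I−A) / det(I−A) ≈
  [   1.16279     0.40698]
  [   0.46512     1.16279]
The output multiplier for sector j is the column-j sum of the Leontief inverse (I − A)⁻¹ = adj(I−A) / det(I−A).
Column G of adj(I−A): (0.35, 1.00); det(I−A) = 0.8600.
m_G = (0.35 + 1.00) / 0.8600 = 1.35 / 0.8600 ≈ 1.5698.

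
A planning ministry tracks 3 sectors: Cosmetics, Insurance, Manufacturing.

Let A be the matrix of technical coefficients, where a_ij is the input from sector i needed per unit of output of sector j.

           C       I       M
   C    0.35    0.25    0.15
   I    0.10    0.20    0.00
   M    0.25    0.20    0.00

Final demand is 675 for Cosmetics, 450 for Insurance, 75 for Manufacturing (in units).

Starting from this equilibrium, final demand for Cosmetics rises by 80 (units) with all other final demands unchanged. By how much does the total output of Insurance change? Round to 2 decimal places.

Δx_I = 17.32

I − A =
  [   0.65    -0.25    -0.15]
  [  -0.10     0.80     0.00]
  [  -0.25    -0.20     1.00]
Cofactors of I−A, C_ij = (−1)^(i+j)·(minor ij) (rows/columns in the sector order above):
  C_11 = (0.80)(1.00) − (0.00)(-0.20) = 0.8000
  C_12 = −[(-0.10)(1.00) − (0.00)(-0.25)] = 0.1000
  C_13 = (-0.10)(-0.20) − (0.80)(-0.25) = 0.2200
  C_21 = −[(-0.25)(1.00) − (-0.15)(-0.20)] = 0.2800
  C_22 = (0.65)(1.00) − (-0.15)(-0.25) = 0.6125
  C_23 = −[(0.65)(-0.20) − (-0.25)(-0.25)] = 0.1925
  C_31 = (-0.25)(0.00) − (-0.15)(0.80) = 0.1200
  C_32 = −[(0.65)(0.00) − (-0.15)(-0.10)] = 0.0150
  C_33 = (0.65)(0.80) − (-0.25)(-0.10) = 0.4950
det(I−A) = Σ_j (I−A)_1j·C_1j = (0.65)(0.8000) + (-0.25)(0.1000) + (-0.15)(0.2200) = 0.4620
adj(I−A) = Cᵀ =
  [ 0.8000   0.2800   0.1200]
  [ 0.1000   0.6125   0.0150]
  [ 0.2200   0.1925   0.4950]
(I − A)⁻¹ = adj(I−A) / det(I−A) ≈
  [   1.7316     0.6061     0.2597]
  [   0.2165     1.3258     0.0325]
  [   0.4762     0.4167     1.0714]
Δx = (I − A)⁻¹ Δd with Δd having +80 in the Cosmetics component and 0 elsewhere.
So Δx_I = L_IC · (+80), where L_IC = adj(I−A)_IC / det(I−A) = 0.1000 / 0.4620.
Δx_I = 0.1000 × (+80) / 0.4620 = 8.00 / 0.4620 ≈ 17.32.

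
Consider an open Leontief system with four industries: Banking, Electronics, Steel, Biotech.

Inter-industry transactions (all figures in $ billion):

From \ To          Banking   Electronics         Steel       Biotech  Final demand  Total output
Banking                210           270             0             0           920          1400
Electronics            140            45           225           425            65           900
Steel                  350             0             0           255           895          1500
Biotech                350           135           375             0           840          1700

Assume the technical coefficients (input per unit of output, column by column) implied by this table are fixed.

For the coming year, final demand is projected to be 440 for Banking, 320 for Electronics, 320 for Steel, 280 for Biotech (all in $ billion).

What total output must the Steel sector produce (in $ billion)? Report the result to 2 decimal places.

Technical coefficients a_ij = z_ij / X_j:
  a_11 = 210/1400 = 0.15, a_21 = 140/1400 = 0.10, a_31 = 350/1400 = 0.25, a_41 = 350/1400 = 0.25
  a_12 = 270/900 = 0.30, a_22 = 45/900 = 0.05, a_32 = 0/900 = 0.00, a_42 = 135/900 = 0.15
  a_13 = 0/1500 = 0.00, a_23 = 225/1500 = 0.15, a_33 = 0/1500 = 0.00, a_43 = 375/1500 = 0.25
  a_14 = 0/1700 = 0.00, a_24 = 425/1700 = 0.25, a_34 = 255/1700 = 0.15, a_44 = 0/1700 = 0.00
I − A =
  [   0.85    -0.30     0.00     0.00]
  [  -0.10     0.95    -0.15    -0.25]
  [  -0.25     0.00     1.00    -0.15]
  [  -0.25    -0.15    -0.25     1.00]
Compute the cofactors C_ij = (−1)^(i+j)·(3×3 minor ij) of I−A; the adjugate is their transpose:
adj(I−A) = Cᵀ =
  [ 0.873500   0.288750   0.063750   0.081750]
  [ 0.217500   0.818125   0.180625   0.231625]
  [ 0.266000   0.105375   0.726875   0.135375]
  [ 0.317500   0.221250   0.224750   0.766250]
det(I−A) = Σ_j (I−A)_1j·C_1j = (0.85)(0.873500) + (-0.30)(0.217500) + (0.00)(0.266000) + (0.00)(0.317500) = 0.677225
(I − A)⁻¹ = adj(I−A) / det(I−A) ≈
  [   1.2898     0.4264     0.0941     0.1207]
  [   0.3212     1.2081     0.2667     0.3420]
  [   0.3928     0.1556     1.0733     0.1999]
  [   0.4688     0.3267     0.3319     1.1315]
x = (I − A)⁻¹ d = adj(I−A)·d / det(I−A), with det(I−A) = 0.677225:
  x_1 = (0.873500·440 + 0.288750·320 + 0.063750·320 + 0.081750·280) / 0.677225 = 520.03 / 0.677225 ≈ 767.88
  x_2 = (0.217500·440 + 0.818125·320 + 0.180625·320 + 0.231625·280) / 0.677225 = 480.155 / 0.677225 ≈ 709.00
  x_3 = (0.266000·440 + 0.105375·320 + 0.726875·320 + 0.135375·280) / 0.677225 = 421.265 / 0.677225 ≈ 622.05
  x_4 = (0.317500·440 + 0.221250·320 + 0.224750·320 + 0.766250·280) / 0.677225 = 496.97 / 0.677225 ≈ 733.83

x_3 = 622.05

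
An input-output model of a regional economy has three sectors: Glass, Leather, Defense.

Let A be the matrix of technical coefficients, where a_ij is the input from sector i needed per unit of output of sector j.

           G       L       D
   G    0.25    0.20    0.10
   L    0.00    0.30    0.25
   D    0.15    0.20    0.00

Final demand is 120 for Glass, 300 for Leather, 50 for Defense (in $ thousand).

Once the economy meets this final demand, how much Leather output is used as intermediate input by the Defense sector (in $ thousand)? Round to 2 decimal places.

I − A =
  [   0.75    -0.20    -0.10]
  [   0.00     0.70    -0.25]
  [  -0.15    -0.20     1.00]
Cofactors of I−A, C_ij = (−1)^(i+j)·(minor ij) (rows/columns in the sector order above):
  C_11 = (0.70)(1.00) − (-0.25)(-0.20) = 0.6500
  C_12 = −[(0.00)(1.00) − (-0.25)(-0.15)] = 0.0375
  C_13 = (0.00)(-0.20) − (0.70)(-0.15) = 0.1050
  C_21 = −[(-0.20)(1.00) − (-0.10)(-0.20)] = 0.2200
  C_22 = (0.75)(1.00) − (-0.10)(-0.15) = 0.7350
  C_23 = −[(0.75)(-0.20) − (-0.20)(-0.15)] = 0.1800
  C_31 = (-0.20)(-0.25) − (-0.10)(0.70) = 0.1200
  C_32 = −[(0.75)(-0.25) − (-0.10)(0.00)] = 0.1875
  C_33 = (0.75)(0.70) − (-0.20)(0.00) = 0.5250
det(I−A) = Σ_j (I−A)_1j·C_1j = (0.75)(0.6500) + (-0.20)(0.0375) + (-0.10)(0.1050) = 0.4695
adj(I−A) = Cᵀ =
  [ 0.6500   0.2200   0.1200]
  [ 0.0375   0.7350   0.1875]
  [ 0.1050   0.1800   0.5250]
(I − A)⁻¹ = adj(I−A) / det(I−A) ≈
  [   1.3845     0.4686     0.2556]
  [   0.0799     1.5655     0.3994]
  [   0.2236     0.3834     1.1182]
First solve x = (I − A)⁻¹ d = adj(I−A)·d / det(I−A); in particular x_D = (0.1050·120 + 0.1800·300 + 0.5250·50) / 0.4695 = 92.85 / 0.4695 ≈ 197.7636.
Intermediate flow from L to D: z_LD = a_LD · x_D = 0.25 × 92.85 / 0.4695 = 23.2125 / 0.4695 ≈ 49.44.

z_LD = 49.44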